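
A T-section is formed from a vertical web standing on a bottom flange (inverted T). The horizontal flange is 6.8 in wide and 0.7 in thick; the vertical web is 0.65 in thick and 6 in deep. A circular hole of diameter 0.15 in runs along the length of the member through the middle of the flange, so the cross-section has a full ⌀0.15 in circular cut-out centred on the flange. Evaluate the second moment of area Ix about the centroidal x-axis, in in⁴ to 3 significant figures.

Ix ≈ 35.9 in⁴

Decompose the section into non-overlapping parts with the origin at the bottom-left of its bounding rectangle.
Flange: 6.8 × 0.7, A = 4.76 in², y = 0.35 in, Ī = 0.19437 in⁴.
Web: 0.65 × 6, A = 3.9 in², y = 3.7 in, Ī = 11.7 in⁴.
Hole (subtracted): ⌀0.15, A = 0.017671 in², y = 0.35 in, Ī = 0.00002485 in⁴.
Centroid: ȳ = ΣA·y / ΣA = 1.8617 in.
Transfer each piece to the centroidal x-axis using Ī + A·d² with d = y − 1.8617:
  flange: d = -1.5117 in → contributes +11.073 in⁴
  web: d = 1.8383 in → contributes +24.879 in⁴
  hole: d = -1.5117 in → contributes −0.040411 in⁴
Total I = 35.911 in⁴.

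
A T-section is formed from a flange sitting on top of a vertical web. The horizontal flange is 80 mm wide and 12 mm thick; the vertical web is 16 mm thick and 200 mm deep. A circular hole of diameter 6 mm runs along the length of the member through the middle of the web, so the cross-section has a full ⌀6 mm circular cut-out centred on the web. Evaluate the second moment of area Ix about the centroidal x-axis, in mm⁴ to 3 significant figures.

Treat the section as a set of non-overlapping primitives; coordinates are from the bounding-box lower-left.
Flange: 80 × 12, A = 960 mm², y = 206 mm, Ī = 11 520 mm⁴.
Web: 16 × 200, A = 3 200 mm², y = 100 mm, Ī = 10 666 667 mm⁴.
Hole (subtracted): ⌀6, A = 28.274 mm², y = 100 mm, Ī = 63.617 mm⁴.
Centroid: ȳ = ΣA·y / ΣA = 124.63 mm.
Transfer each piece to the centroidal x-axis using Ī + A·d² with d = y − 124.63:
  flange: d = 81.371 mm → contributes +6 367 920 mm⁴
  web: d = -24.629 mm → contributes +12 607 737 mm⁴
  hole: d = -24.629 mm → contributes −17 214 mm⁴
Total I = 18 958 443 mm⁴.

Ix ≈ 1.90 × 10⁷ mm⁴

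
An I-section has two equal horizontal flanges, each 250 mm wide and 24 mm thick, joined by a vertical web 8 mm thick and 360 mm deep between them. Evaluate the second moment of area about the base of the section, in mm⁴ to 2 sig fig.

I_base ≈ 1.1 × 10⁹ mm⁴

Decompose the section into non-overlapping parts with the origin at the bottom-left of its bounding rectangle.
Bottom flange: 250 × 24, A = 6 000 mm², y = 12 mm, Ī = 288 000 mm⁴.
Web: 8 × 360, A = 2 880 mm², y = 204 mm, Ī = 31 104 000 mm⁴.
Top flange: 250 × 24, A = 6 000 mm², y = 396 mm, Ī = 288 000 mm⁴.
Transfer each piece to the base of the section using Ī + A·d² with d = y − 0:
  bottom flange: d = 12 mm → contributes +1 152 000 mm⁴
  web: d = 204 mm → contributes +150 958 080 mm⁴
  top flange: d = 396 mm → contributes +941 184 000 mm⁴
Total I = 1 093 294 080 mm⁴.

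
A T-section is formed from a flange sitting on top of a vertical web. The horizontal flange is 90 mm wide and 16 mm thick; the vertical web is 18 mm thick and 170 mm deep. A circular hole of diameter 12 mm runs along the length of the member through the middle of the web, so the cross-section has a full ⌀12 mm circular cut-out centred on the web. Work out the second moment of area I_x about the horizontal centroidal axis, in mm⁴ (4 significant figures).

Decompose the section into non-overlapping parts with the origin at the bottom-left of its bounding rectangle.
Flange: 90 × 16, A = 1 440 mm², y = 178 mm, Ī = 30 720 mm⁴.
Web: 18 × 170, A = 3 060 mm², y = 85 mm, Ī = 7 369 500 mm⁴.
Hole (subtracted): ⌀12, A = 113.097 mm², y = 85 mm, Ī = 1017.88 mm⁴.
Centroid: ȳ = ΣA·y / ΣA = 115.527 mm.
Transfer each piece to the horizontal centroidal axis using Ī + A·d² with d = y − 115.527:
  flange: d = 62.4728 mm → contributes +5 650 819 mm⁴
  web: d = -30.5272 mm → contributes +10 221 151 mm⁴
  hole: d = -30.5272 mm → contributes −106 415 mm⁴
Total I = 15 765 555 mm⁴.

I_x ≈ 1.577 × 10⁷ mm⁴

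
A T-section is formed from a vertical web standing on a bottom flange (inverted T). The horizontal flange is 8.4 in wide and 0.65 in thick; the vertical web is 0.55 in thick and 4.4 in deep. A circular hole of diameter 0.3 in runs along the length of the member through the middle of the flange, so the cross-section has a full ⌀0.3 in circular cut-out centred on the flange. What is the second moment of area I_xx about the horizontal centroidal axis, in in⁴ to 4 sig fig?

I_xx ≈ 14.74 in⁴

Decompose the section into non-overlapping parts with the origin at the bottom-left of its bounding rectangle.
Flange: 8.4 × 0.65, A = 5.46 in², y = 0.325 in, Ī = 0.192238 in⁴.
Web: 0.55 × 4.4, A = 2.42 in², y = 2.85 in, Ī = 3.90427 in⁴.
Hole (subtracted): ⌀0.3, A = 0.0706858 in², y = 0.325 in, Ī = 0.000397608 in⁴.
Centroid: ȳ = ΣA·y / ΣA = 1.10746 in.
Transfer each piece to the horizontal centroidal axis using Ī + A·d² with d = y − 1.10746:
  flange: d = -0.782463 in → contributes +3.53511 in⁴
  web: d = 1.74254 in → contributes +11.2524 in⁴
  hole: d = -0.782463 in → contributes −0.0436749 in⁴
Total I = 14.7439 in⁴.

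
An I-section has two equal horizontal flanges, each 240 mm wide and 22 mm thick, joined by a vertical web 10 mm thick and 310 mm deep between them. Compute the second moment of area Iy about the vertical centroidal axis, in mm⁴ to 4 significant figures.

Break the section into simple shapes (no overlaps), measuring from the bottom-left corner of the bounding box.
Bottom flange: 240 × 22, A = 5 280 mm², x = 120 mm, Ī = 25 344 000 mm⁴.
Web: 10 × 310, A = 3 100 mm², x = 120 mm, Ī = 25833.3 mm⁴.
Top flange: 240 × 22, A = 5 280 mm², x = 120 mm, Ī = 25 344 000 mm⁴.
By symmetry the centroid is at mid-width, x̄ = 120 mm.
All pieces are centred on the vertical centroidal axis, so I = ΣĪ = 50 713 833 mm⁴.

Iy ≈ 5.071 × 10⁷ mm⁴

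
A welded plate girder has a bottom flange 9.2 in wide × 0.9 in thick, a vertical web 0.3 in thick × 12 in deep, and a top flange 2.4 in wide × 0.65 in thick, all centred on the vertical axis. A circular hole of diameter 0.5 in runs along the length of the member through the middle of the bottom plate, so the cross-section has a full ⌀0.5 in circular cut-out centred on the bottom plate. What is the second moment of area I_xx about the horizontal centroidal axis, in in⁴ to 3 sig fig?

Break the section into simple shapes (no overlaps), measuring from the bottom-left corner of the bounding box.
Bottom plate: 9.2 × 0.9, A = 8.28 in², y = 0.45 in, Ī = 0.5589 in⁴.
Web plate: 0.3 × 12, A = 3.6 in², y = 6.9 in, Ī = 43.2 in⁴.
Top plate: 2.4 × 0.65, A = 1.56 in², y = 13.225 in, Ī = 0.054925 in⁴.
Hole (subtracted): ⌀0.5, A = 0.19635 in², y = 0.45 in, Ī = 0.003068 in⁴.
Centroid: ȳ = ΣA·y / ΣA = 3.7081 in.
Transfer each piece to the horizontal centroidal axis using Ī + A·d² with d = y − 3.7081:
  bottom plate: d = -3.2581 in → contributes +88.452 in⁴
  web plate: d = 3.1919 in → contributes +79.878 in⁴
  top plate: d = 9.5169 in → contributes +141.35 in⁴
  hole: d = -3.2581 in → contributes −2.0873 in⁴
Total I = 307.59 in⁴.

I_xx ≈ 308 in⁴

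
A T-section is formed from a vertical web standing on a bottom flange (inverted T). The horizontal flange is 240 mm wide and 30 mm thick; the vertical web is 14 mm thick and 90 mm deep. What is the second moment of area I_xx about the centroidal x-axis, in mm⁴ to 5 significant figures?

I_xx ≈ 5.2509 × 10⁶ mm⁴

Decompose the section into non-overlapping parts with the origin at the bottom-left of its bounding rectangle.
Flange: 240 × 30, A = 7 200 mm², y = 15 mm, Ī = 540 000 mm⁴.
Web: 14 × 90, A = 1 260 mm², y = 75 mm, Ī = 850 500 mm⁴.
Centroid: ȳ = ΣA·y / ΣA = 23.93617 mm.
Transfer each piece to the centroidal x-axis using Ī + A·d² with d = y − 23.93617:
  flange: d = -8.93617 mm → contributes +1 114 957 mm⁴
  web: d = 51.06383 mm → contributes +4 135 969 mm⁴
Total I = 5 250 926 mm⁴.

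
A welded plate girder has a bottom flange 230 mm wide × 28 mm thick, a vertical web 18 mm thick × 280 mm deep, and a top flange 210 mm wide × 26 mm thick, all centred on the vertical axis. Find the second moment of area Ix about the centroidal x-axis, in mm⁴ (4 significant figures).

Split into non-overlapping primitives; take the origin at the lower-left of the bounding box.
Bottom plate: 230 × 28, A = 6 440 mm², y = 14 mm, Ī = 420 747 mm⁴.
Web plate: 18 × 280, A = 5 040 mm², y = 168 mm, Ī = 32 928 000 mm⁴.
Top plate: 210 × 26, A = 5 460 mm², y = 321 mm, Ī = 307 580 mm⁴.
Centroid: ȳ = ΣA·y / ΣA = 158.769 mm.
Transfer each piece to the centroidal x-axis using Ī + A·d² with d = y − 158.769:
  bottom plate: d = -144.769 mm → contributes +135 389 920 mm⁴
  web plate: d = 9.2314 mm → contributes +33 357 503 mm⁴
  top plate: d = 162.231 mm → contributes +144 009 477 mm⁴
Total I = 312 756 900 mm⁴.

Ix ≈ 3.128 × 10⁸ mm⁴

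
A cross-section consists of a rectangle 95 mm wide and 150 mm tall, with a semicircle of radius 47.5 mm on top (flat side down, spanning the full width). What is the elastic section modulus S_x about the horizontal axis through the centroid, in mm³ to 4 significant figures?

S_x ≈ 5.116 × 10⁵ mm³

Split into non-overlapping primitives; take the origin at the lower-left of the bounding box.
Rectangular body: 95 × 150, A = 14 250 mm², y = 75 mm, Ī = 26 718 750 mm⁴.
Semicircular cap: semicircle r = 47.5, A = 3544.11 mm², y = 170.16 mm, Ī = 558 736 mm⁴.
Centroid: ȳ = ΣA·y / ΣA = 93.9532 mm.
Transfer each piece to the horizontal axis through the centroid using Ī + A·d² with d = y − 93.9532:
  rectangular body: d = -18.9532 mm → contributes +31 837 713 mm⁴
  semicircular cap: d = 76.2064 mm → contributes +21 140 840 mm⁴
Total I = 52 978 553 mm⁴.
Extreme fibre distance c = 103.547 mm; S = I/c = 511 639 mm³.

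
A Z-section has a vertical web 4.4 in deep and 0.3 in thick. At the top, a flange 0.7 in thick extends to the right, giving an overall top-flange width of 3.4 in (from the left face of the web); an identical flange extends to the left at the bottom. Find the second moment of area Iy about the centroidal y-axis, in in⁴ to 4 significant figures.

Treat the section as a set of non-overlapping primitives; coordinates are from the bounding-box lower-left.
Web: 0.3 × 4.4, A = 1.32 in², x = 3.25 in, Ī = 0.0099 in⁴.
Top flange (beyond web): 3.1 × 0.7, A = 2.17 in², x = 4.95 in, Ī = 1.73781 in⁴.
Bottom flange (beyond web): 3.1 × 0.7, A = 2.17 in², x = 1.55 in, Ī = 1.73781 in⁴.
Centroid: x̄ = ΣA·x / ΣA = 3.25 in.
Transfer each piece to the centroidal y-axis using Ī + A·d² with d = x − 3.25:
  web: d = 0 in → contributes +0.0099 in⁴
  top flange (beyond web): d = 1.7 in → contributes +8.00911 in⁴
  bottom flange (beyond web): d = -1.7 in → contributes +8.00911 in⁴
Total I = 16.0281 in⁴.

Iy ≈ 16.03 in⁴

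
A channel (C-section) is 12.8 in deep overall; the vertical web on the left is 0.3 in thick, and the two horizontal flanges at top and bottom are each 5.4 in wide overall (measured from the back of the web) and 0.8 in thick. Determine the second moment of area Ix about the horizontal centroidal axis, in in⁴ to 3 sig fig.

Decompose the section into non-overlapping parts with the origin at the bottom-left of its bounding rectangle.
Web: 0.3 × 12.8, A = 3.84 in², y = 6.4 in, Ī = 52.429 in⁴.
Top flange (beyond web): 5.1 × 0.8, A = 4.08 in², y = 12.4 in, Ī = 0.2176 in⁴.
Bottom flange (beyond web): 5.1 × 0.8, A = 4.08 in², y = 0.4 in, Ī = 0.2176 in⁴.
By symmetry the centroid is at mid-height, ȳ = 6.4 in.
Transfer each piece to the horizontal centroidal axis using Ī + A·d² with d = y − 6.4:
  web: d = 0 in → contributes +52.429 in⁴
  top flange (beyond web): d = 6 in → contributes +147.1 in⁴
  bottom flange (beyond web): d = -6 in → contributes +147.1 in⁴
Total I = 346.62 in⁴.

Ix ≈ 347 in⁴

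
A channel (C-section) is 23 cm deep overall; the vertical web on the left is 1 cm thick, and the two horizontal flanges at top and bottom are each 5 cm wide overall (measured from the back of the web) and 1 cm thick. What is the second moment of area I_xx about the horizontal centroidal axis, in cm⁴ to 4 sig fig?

Decompose the section into non-overlapping parts with the origin at the bottom-left of its bounding rectangle.
Web: 1 × 23, A = 23 cm², y = 11.5 cm, Ī = 1013.92 cm⁴.
Top flange (beyond web): 4 × 1, A = 4 cm², y = 22.5 cm, Ī = 0.333333 cm⁴.
Bottom flange (beyond web): 4 × 1, A = 4 cm², y = 0.5 cm, Ī = 0.333333 cm⁴.
By symmetry the centroid is at mid-height, ȳ = 11.5 cm.
Transfer each piece to the horizontal centroidal axis using Ī + A·d² with d = y − 11.5:
  web: d = 0 cm → contributes +1013.92 cm⁴
  top flange (beyond web): d = 11 cm → contributes +484.333 cm⁴
  bottom flange (beyond web): d = -11 cm → contributes +484.333 cm⁴
Total I = 1982.58 cm⁴.

I_xx ≈ 1983 cm⁴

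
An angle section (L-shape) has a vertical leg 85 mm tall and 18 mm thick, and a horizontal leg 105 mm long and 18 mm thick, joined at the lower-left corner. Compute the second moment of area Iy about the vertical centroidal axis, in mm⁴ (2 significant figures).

Iy ≈ 3.2 × 10⁶ mm⁴

Split into non-overlapping primitives; take the origin at the lower-left of the bounding box.
Vertical leg: 18 × 85, A = 1 530 mm², x = 9 mm, Ī = 41 310 mm⁴.
Horizontal leg (remainder): 87 × 18, A = 1 566 mm², x = 61.5 mm, Ī = 987 755 mm⁴.
Centroid: x̄ = ΣA·x / ΣA = 35.56 mm.
Transfer each piece to the vertical centroidal axis using Ī + A·d² with d = x − 35.56:
  vertical leg: d = -26.56 mm → contributes +1 120 236 mm⁴
  horizontal leg (remainder): d = 25.94 mm → contributes +2 041 878 mm⁴
Total I = 3 162 114 mm⁴.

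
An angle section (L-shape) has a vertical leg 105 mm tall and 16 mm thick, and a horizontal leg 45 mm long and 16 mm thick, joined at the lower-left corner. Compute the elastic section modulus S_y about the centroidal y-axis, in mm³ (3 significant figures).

S_y ≈ 7860 mm³

Break the section into simple shapes (no overlaps), measuring from the bottom-left corner of the bounding box.
Vertical leg: 16 × 105, A = 1 680 mm², x = 8 mm, Ī = 35 840 mm⁴.
Horizontal leg (remainder): 29 × 16, A = 464 mm², x = 30.5 mm, Ī = 32 519 mm⁴.
Centroid: x̄ = ΣA·x / ΣA = 12.869 mm.
Transfer each piece to the centroidal y-axis using Ī + A·d² with d = x − 12.869:
  vertical leg: d = -4.8694 mm → contributes +75 675 mm⁴
  horizontal leg (remainder): d = 17.631 mm → contributes +176 747 mm⁴
Total I = 252 422 mm⁴.
Extreme fibre distance c = 32.131 mm; S = I/c = 7856.1 mm³.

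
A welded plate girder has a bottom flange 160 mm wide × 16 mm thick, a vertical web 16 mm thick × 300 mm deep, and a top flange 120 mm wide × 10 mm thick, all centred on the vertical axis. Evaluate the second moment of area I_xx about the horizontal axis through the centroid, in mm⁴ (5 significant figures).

I_xx ≈ 1.2323 × 10⁸ mm⁴

Decompose the section into non-overlapping parts with the origin at the bottom-left of its bounding rectangle.
Bottom plate: 160 × 16, A = 2 560 mm², y = 8 mm, Ī = 54613.33 mm⁴.
Web plate: 16 × 300, A = 4 800 mm², y = 166 mm, Ī = 36 000 000 mm⁴.
Top plate: 120 × 10, A = 1 200 mm², y = 321 mm, Ī = 10 000 mm⁴.
Centroid: ȳ = ΣA·y / ΣA = 140.4766 mm.
Transfer each piece to the horizontal axis through the centroid using Ī + A·d² with d = y − 140.4766:
  bottom plate: d = -132.4766 mm → contributes +44 982 764 mm⁴
  web plate: d = 25.52336 mm → contributes +39 126 922 mm⁴
  top plate: d = 180.5234 mm → contributes +39 116 422 mm⁴
Total I = 123 226 109 mm⁴.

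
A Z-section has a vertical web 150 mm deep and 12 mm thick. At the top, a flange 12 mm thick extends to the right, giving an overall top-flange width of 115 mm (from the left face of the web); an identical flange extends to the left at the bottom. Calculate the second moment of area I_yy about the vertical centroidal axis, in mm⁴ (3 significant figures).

I_yy ≈ 1.04 × 10⁷ mm⁴

Treat the section as a set of non-overlapping primitives; coordinates are from the bounding-box lower-left.
Web: 12 × 150, A = 1 800 mm², x = 109 mm, Ī = 21 600 mm⁴.
Top flange (beyond web): 103 × 12, A = 1 236 mm², x = 166.5 mm, Ī = 1 092 727 mm⁴.
Bottom flange (beyond web): 103 × 12, A = 1 236 mm², x = 51.5 mm, Ī = 1 092 727 mm⁴.
Centroid: x̄ = ΣA·x / ΣA = 109 mm.
Transfer each piece to the vertical centroidal axis using Ī + A·d² with d = x − 109:
  web: d = 0 mm → contributes +21 600 mm⁴
  top flange (beyond web): d = 57.5 mm → contributes +5 179 252 mm⁴
  bottom flange (beyond web): d = -57.5 mm → contributes +5 179 252 mm⁴
Total I = 10 380 104 mm⁴.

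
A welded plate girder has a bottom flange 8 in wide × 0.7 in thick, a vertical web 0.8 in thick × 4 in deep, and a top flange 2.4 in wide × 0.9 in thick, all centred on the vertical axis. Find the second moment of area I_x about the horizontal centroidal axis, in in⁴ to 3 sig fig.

I_x ≈ 42.9 in⁴

Decompose the section into non-overlapping parts with the origin at the bottom-left of its bounding rectangle.
Bottom plate: 8 × 0.7, A = 5.6 in², y = 0.35 in, Ī = 0.22867 in⁴.
Web plate: 0.8 × 4, A = 3.2 in², y = 2.7 in, Ī = 4.2667 in⁴.
Top plate: 2.4 × 0.9, A = 2.16 in², y = 5.15 in, Ī = 0.1458 in⁴.
Centroid: ȳ = ΣA·y / ΣA = 1.9821 in.
Transfer each piece to the horizontal centroidal axis using Ī + A·d² with d = y − 1.9821:
  bottom plate: d = -1.6321 in → contributes +15.146 in⁴
  web plate: d = 0.71788 in → contributes +5.9158 in⁴
  top plate: d = 3.1679 in → contributes +21.822 in⁴
Total I = 42.884 in⁴.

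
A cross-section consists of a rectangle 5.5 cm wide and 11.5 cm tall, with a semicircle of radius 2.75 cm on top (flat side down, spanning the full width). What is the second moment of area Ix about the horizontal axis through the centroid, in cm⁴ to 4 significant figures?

Decompose the section into non-overlapping parts with the origin at the bottom-left of its bounding rectangle.
Rectangular body: 5.5 × 11.5, A = 63.25 cm², y = 5.75 cm, Ī = 697.068 cm⁴.
Semicircular cap: semicircle r = 2.75, A = 11.8791 cm², y = 12.6671 cm, Ī = 6.27715 cm⁴.
Centroid: ȳ = ΣA·y / ΣA = 6.84371 cm.
Transfer each piece to the horizontal axis through the centroid using Ī + A·d² with d = y − 6.84371:
  rectangular body: d = -1.09371 cm → contributes +772.728 cm⁴
  semicircular cap: d = 5.82342 cm → contributes +409.126 cm⁴
Total I = 1181.85 cm⁴.

Ix ≈ 1182 cm⁴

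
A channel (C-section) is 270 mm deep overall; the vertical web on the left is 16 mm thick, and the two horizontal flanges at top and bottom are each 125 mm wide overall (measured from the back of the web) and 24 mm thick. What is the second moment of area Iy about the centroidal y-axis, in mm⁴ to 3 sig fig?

Split into non-overlapping primitives; take the origin at the lower-left of the bounding box.
Web: 16 × 270, A = 4 320 mm², x = 8 mm, Ī = 92 160 mm⁴.
Top flange (beyond web): 109 × 24, A = 2 616 mm², x = 70.5 mm, Ī = 2 590 058 mm⁴.
Bottom flange (beyond web): 109 × 24, A = 2 616 mm², x = 70.5 mm, Ī = 2 590 058 mm⁴.
Centroid: x̄ = ΣA·x / ΣA = 42.234 mm.
Transfer each piece to the centroidal y-axis using Ī + A·d² with d = x − 42.234:
  web: d = -34.234 mm → contributes +5 154 958 mm⁴
  top flange (beyond web): d = 28.266 mm → contributes +4 680 204 mm⁴
  bottom flange (beyond web): d = 28.266 mm → contributes +4 680 204 mm⁴
Total I = 14 515 366 mm⁴.

Iy ≈ 1.45 × 10⁷ mm⁴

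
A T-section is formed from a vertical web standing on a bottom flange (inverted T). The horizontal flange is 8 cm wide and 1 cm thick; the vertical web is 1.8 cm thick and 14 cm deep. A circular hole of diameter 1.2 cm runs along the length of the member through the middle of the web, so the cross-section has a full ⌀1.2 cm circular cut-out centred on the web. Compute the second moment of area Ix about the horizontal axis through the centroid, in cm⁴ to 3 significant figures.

Ix ≈ 750 cm⁴

Decompose the section into non-overlapping parts with the origin at the bottom-left of its bounding rectangle.
Flange: 8 × 1, A = 8 cm², y = 0.5 cm, Ī = 0.66667 cm⁴.
Web: 1.8 × 14, A = 25.2 cm², y = 8 cm, Ī = 411.6 cm⁴.
Hole (subtracted): ⌀1.2, A = 1.131 cm², y = 8 cm, Ī = 0.10179 cm⁴.
Centroid: ȳ = ΣA·y / ΣA = 6.129 cm.
Transfer each piece to the horizontal axis through the centroid using Ī + A·d² with d = y − 6.129:
  flange: d = -5.629 cm → contributes +254.16 cm⁴
  web: d = 1.871 cm → contributes +499.81 cm⁴
  hole: d = 1.871 cm → contributes −4.0608 cm⁴
Total I = 749.91 cm⁴.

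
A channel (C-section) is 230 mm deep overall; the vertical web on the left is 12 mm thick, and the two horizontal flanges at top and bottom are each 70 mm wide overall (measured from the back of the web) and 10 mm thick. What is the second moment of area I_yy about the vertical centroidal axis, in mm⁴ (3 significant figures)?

Split into non-overlapping primitives; take the origin at the lower-left of the bounding box.
Web: 12 × 230, A = 2 760 mm², x = 6 mm, Ī = 33 120 mm⁴.
Top flange (beyond web): 58 × 10, A = 580 mm², x = 41 mm, Ī = 162 593 mm⁴.
Bottom flange (beyond web): 58 × 10, A = 580 mm², x = 41 mm, Ī = 162 593 mm⁴.
Centroid: x̄ = ΣA·x / ΣA = 16.357 mm.
Transfer each piece to the vertical centroidal axis using Ī + A·d² with d = x − 16.357:
  web: d = -10.357 mm → contributes +329 186 mm⁴
  top flange (beyond web): d = 24.643 mm → contributes +514 810 mm⁴
  bottom flange (beyond web): d = 24.643 mm → contributes +514 810 mm⁴
Total I = 1 358 807 mm⁴.

I_yy ≈ 1.36 × 10⁶ mm⁴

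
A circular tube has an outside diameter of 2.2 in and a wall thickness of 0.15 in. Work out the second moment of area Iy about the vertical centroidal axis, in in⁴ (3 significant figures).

Break the section into simple shapes (no overlaps), measuring from the bottom-left corner of the bounding box.
Outer circle: ⌀2.2, A = 3.8013 in², x = 1.1 in, Ī = 1.1499 in⁴.
Bore (subtracted): ⌀1.9, A = 2.8353 in², x = 1.1 in, Ī = 0.63971 in⁴.
By symmetry the centroid is at mid-width, x̄ = 1.1 in.
All pieces are centred on the vertical centroidal axis, so I = ΣĪ (holes subtracted) = 0.51019 in⁴.

Iy ≈ 0.510 in⁴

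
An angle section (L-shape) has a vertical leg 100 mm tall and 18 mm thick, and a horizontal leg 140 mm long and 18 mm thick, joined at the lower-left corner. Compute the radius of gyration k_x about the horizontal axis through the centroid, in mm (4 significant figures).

Break the section into simple shapes (no overlaps), measuring from the bottom-left corner of the bounding box.
Vertical leg: 18 × 100, A = 1 800 mm², y = 50 mm, Ī = 1 500 000 mm⁴.
Horizontal leg (remainder): 122 × 18, A = 2 196 mm², y = 9 mm, Ī = 59 292 mm⁴.
Centroid: ȳ = ΣA·y / ΣA = 27.4685 mm.
Transfer each piece to the horizontal axis through the centroid using Ī + A·d² with d = y − 27.4685:
  vertical leg: d = 22.5315 mm → contributes +2 413 806 mm⁴
  horizontal leg (remainder): d = -18.4685 mm → contributes +808 313 mm⁴
Total I = 3 222 119 mm⁴.
Radius of gyration: k = √(I/A) = √(3 222 119 / 3 996) = 28.3961 mm.

k_x ≈ 28.40 mm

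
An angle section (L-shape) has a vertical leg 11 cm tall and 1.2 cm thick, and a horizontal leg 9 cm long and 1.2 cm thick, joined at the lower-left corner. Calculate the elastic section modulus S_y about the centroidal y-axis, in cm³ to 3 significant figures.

Split into non-overlapping primitives; take the origin at the lower-left of the bounding box.
Vertical leg: 1.2 × 11, A = 13.2 cm², x = 0.6 cm, Ī = 1.584 cm⁴.
Horizontal leg (remainder): 7.8 × 1.2, A = 9.36 cm², x = 5.1 cm, Ī = 47.455 cm⁴.
Centroid: x̄ = ΣA·x / ΣA = 2.467 cm.
Transfer each piece to the centroidal y-axis using Ī + A·d² with d = x − 2.467:
  vertical leg: d = -1.867 cm → contributes +47.596 cm⁴
  horizontal leg (remainder): d = 2.633 cm → contributes +112.34 cm⁴
Total I = 159.94 cm⁴.
Extreme fibre distance c = 6.533 cm; S = I/c = 24.482 cm³.

S_y ≈ 24.5 cm³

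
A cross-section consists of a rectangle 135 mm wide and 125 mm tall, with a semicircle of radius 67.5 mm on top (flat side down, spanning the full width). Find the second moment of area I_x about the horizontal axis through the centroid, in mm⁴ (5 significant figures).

I_x ≈ 6.6003 × 10⁷ mm⁴

Decompose the section into non-overlapping parts with the origin at the bottom-left of its bounding rectangle.
Rectangular body: 135 × 125, A = 16 875 mm², y = 62.5 mm, Ī = 21 972 656 mm⁴.
Semicircular cap: semicircle r = 67.5, A = 7156.941 mm², y = 153.6479 mm, Ī = 2 278 490 mm⁴.
Centroid: ȳ = ΣA·y / ΣA = 89.64471 mm.
Transfer each piece to the horizontal axis through the centroid using Ī + A·d² with d = y − 89.64471:
  rectangular body: d = -27.14471 mm → contributes +34 406 751 mm⁴
  semicircular cap: d = 64.00318 mm → contributes +31 596 233 mm⁴
Total I = 66 002 984 mm⁴.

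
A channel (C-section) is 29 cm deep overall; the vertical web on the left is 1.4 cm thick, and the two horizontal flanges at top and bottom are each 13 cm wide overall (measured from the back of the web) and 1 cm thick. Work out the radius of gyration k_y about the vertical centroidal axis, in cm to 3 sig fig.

Decompose the section into non-overlapping parts with the origin at the bottom-left of its bounding rectangle.
Web: 1.4 × 29, A = 40.6 cm², x = 0.7 cm, Ī = 6.6313 cm⁴.
Top flange (beyond web): 11.6 × 1, A = 11.6 cm², x = 7.2 cm, Ī = 130.07 cm⁴.
Bottom flange (beyond web): 11.6 × 1, A = 11.6 cm², x = 7.2 cm, Ī = 130.07 cm⁴.
Centroid: x̄ = ΣA·x / ΣA = 3.0636 cm.
Transfer each piece to the vertical centroidal axis using Ī + A·d² with d = x − 3.0636:
  web: d = -2.3636 cm → contributes +233.45 cm⁴
  top flange (beyond web): d = 4.1364 cm → contributes +328.54 cm⁴
  bottom flange (beyond web): d = 4.1364 cm → contributes +328.54 cm⁴
Total I = 890.54 cm⁴.
Radius of gyration: k = √(I/A) = √(890.54 / 63.8) = 3.7361 cm.

k_y ≈ 3.74 cm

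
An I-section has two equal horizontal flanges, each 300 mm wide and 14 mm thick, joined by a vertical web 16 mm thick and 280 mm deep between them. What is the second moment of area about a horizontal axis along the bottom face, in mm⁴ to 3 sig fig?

Decompose the section into non-overlapping parts with the origin at the bottom-left of its bounding rectangle.
Bottom flange: 300 × 14, A = 4 200 mm², y = 7 mm, Ī = 68 600 mm⁴.
Web: 16 × 280, A = 4 480 mm², y = 154 mm, Ī = 29 269 333 mm⁴.
Top flange: 300 × 14, A = 4 200 mm², y = 301 mm, Ī = 68 600 mm⁴.
Transfer each piece to a horizontal axis along the bottom face using Ī + A·d² with d = y − 0:
  bottom flange: d = 7 mm → contributes +274 400 mm⁴
  web: d = 154 mm → contributes +135 517 013 mm⁴
  top flange: d = 301 mm → contributes +380 592 800 mm⁴
Total I = 516 384 213 mm⁴.

I_base ≈ 5.16 × 10⁸ mm⁴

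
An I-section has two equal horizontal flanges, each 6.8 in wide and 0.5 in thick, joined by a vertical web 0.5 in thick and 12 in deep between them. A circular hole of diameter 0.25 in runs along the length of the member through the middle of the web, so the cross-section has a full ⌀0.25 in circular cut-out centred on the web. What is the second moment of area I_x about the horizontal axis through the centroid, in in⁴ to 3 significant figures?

Split into non-overlapping primitives; take the origin at the lower-left of the bounding box.
Bottom flange: 6.8 × 0.5, A = 3.4 in², y = 0.25 in, Ī = 0.070833 in⁴.
Web: 0.5 × 12, A = 6 in², y = 6.5 in, Ī = 72 in⁴.
Top flange: 6.8 × 0.5, A = 3.4 in², y = 12.75 in, Ī = 0.070833 in⁴.
Hole (subtracted): ⌀0.25, A = 0.049087 in², y = 6.5 in, Ī = 0.00019175 in⁴.
By symmetry the centroid is at mid-height, ȳ = 6.5 in.
Transfer each piece to the horizontal axis through the centroid using Ī + A·d² with d = y − 6.5:
  bottom flange: d = -6.25 in → contributes +132.88 in⁴
  web: d = 0 in → contributes +72 in⁴
  top flange: d = 6.25 in → contributes +132.88 in⁴
  hole: d = 0 in → contributes −0.00019175 in⁴
Total I = 337.77 in⁴.

I_x ≈ 338 in⁴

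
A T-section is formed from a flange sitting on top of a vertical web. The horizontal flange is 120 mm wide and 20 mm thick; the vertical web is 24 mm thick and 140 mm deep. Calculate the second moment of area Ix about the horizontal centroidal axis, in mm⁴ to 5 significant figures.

Ix ≈ 1.4528 × 10⁷ mm⁴

Split into non-overlapping primitives; take the origin at the lower-left of the bounding box.
Flange: 120 × 20, A = 2 400 mm², y = 150 mm, Ī = 80 000 mm⁴.
Web: 24 × 140, A = 3 360 mm², y = 70 mm, Ī = 5 488 000 mm⁴.
Centroid: ȳ = ΣA·y / ΣA = 103.3333 mm.
Transfer each piece to the horizontal centroidal axis using Ī + A·d² with d = y − 103.3333:
  flange: d = 46.66667 mm → contributes +5 306 667 mm⁴
  web: d = -33.33333 mm → contributes +9 221 333 mm⁴
Total I = 14 528 000 mm⁴.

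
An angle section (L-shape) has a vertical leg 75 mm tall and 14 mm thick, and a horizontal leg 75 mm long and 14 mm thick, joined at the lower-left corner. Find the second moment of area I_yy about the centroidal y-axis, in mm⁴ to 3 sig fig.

I_yy ≈ 9.44 × 10⁵ mm⁴

Decompose the section into non-overlapping parts with the origin at the bottom-left of its bounding rectangle.
Vertical leg: 14 × 75, A = 1 050 mm², x = 7 mm, Ī = 17 150 mm⁴.
Horizontal leg (remainder): 61 × 14, A = 854 mm², x = 44.5 mm, Ī = 264 811 mm⁴.
Centroid: x̄ = ΣA·x / ΣA = 23.82 mm.
Transfer each piece to the centroidal y-axis using Ī + A·d² with d = x − 23.82:
  vertical leg: d = -16.82 mm → contributes +314 203 mm⁴
  horizontal leg (remainder): d = 20.68 mm → contributes +630 040 mm⁴
Total I = 944 243 mm⁴.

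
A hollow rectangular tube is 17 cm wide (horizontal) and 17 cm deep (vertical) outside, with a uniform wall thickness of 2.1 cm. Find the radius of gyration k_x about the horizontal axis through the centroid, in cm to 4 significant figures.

k_x ≈ 6.143 cm

Decompose the section into non-overlapping parts with the origin at the bottom-left of its bounding rectangle.
Outer rectangle: 17 × 17, A = 289 cm², y = 8.5 cm, Ī = 6960.08 cm⁴.
Inner void (subtracted): 12.8 × 12.8, A = 163.84 cm², y = 8.5 cm, Ī = 2236.96 cm⁴.
By symmetry the centroid is at mid-height, ȳ = 8.5 cm.
All pieces are centred on the horizontal axis through the centroid, so I = ΣĪ (holes subtracted) = 4723.12 cm⁴.
Radius of gyration: k = √(I/A) = √(4723.12 / 125.16) = 6.14302 cm.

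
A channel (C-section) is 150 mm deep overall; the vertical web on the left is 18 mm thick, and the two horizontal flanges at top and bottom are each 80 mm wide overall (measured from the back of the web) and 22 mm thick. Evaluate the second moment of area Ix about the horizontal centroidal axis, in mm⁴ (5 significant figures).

Ix ≈ 1.6346 × 10⁷ mm⁴

Decompose the section into non-overlapping parts with the origin at the bottom-left of its bounding rectangle.
Web: 18 × 150, A = 2 700 mm², y = 75 mm, Ī = 5 062 500 mm⁴.
Top flange (beyond web): 62 × 22, A = 1 364 mm², y = 139 mm, Ī = 55014.67 mm⁴.
Bottom flange (beyond web): 62 × 22, A = 1 364 mm², y = 11 mm, Ī = 55014.67 mm⁴.
By symmetry the centroid is at mid-height, ȳ = 75 mm.
Transfer each piece to the horizontal centroidal axis using Ī + A·d² with d = y − 75:
  web: d = 0 mm → contributes +5 062 500 mm⁴
  top flange (beyond web): d = 64 mm → contributes +5 641 959 mm⁴
  bottom flange (beyond web): d = -64 mm → contributes +5 641 959 mm⁴
Total I = 16 346 417 mm⁴.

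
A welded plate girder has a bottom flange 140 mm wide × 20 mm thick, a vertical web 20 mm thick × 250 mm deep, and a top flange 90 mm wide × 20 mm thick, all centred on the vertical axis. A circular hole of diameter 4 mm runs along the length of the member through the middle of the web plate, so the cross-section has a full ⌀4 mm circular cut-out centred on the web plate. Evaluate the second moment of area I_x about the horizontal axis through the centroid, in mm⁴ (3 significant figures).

I_x ≈ 1.08 × 10⁸ mm⁴

Split into non-overlapping primitives; take the origin at the lower-left of the bounding box.
Bottom plate: 140 × 20, A = 2 800 mm², y = 10 mm, Ī = 93 333 mm⁴.
Web plate: 20 × 250, A = 5 000 mm², y = 145 mm, Ī = 26 041 667 mm⁴.
Top plate: 90 × 20, A = 1 800 mm², y = 280 mm, Ī = 60 000 mm⁴.
Hole (subtracted): ⌀4, A = 12.566 mm², y = 145 mm, Ī = 12.566 mm⁴.
Centroid: ȳ = ΣA·y / ΣA = 130.92 mm.
Transfer each piece to the horizontal axis through the centroid using Ī + A·d² with d = y − 130.92:
  bottom plate: d = -120.92 mm → contributes +41 033 312 mm⁴
  web plate: d = 14.081 mm → contributes +27 033 030 mm⁴
  top plate: d = 149.08 mm → contributes +40 065 224 mm⁴
  hole: d = 14.081 mm → contributes −2504.1 mm⁴
Total I = 108 129 062 mm⁴.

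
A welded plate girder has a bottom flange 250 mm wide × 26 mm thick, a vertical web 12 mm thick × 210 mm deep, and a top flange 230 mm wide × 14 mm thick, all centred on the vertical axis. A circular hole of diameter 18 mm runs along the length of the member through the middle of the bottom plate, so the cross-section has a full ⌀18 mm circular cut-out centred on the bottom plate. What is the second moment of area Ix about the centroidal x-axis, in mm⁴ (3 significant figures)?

Ix ≈ 1.25 × 10⁸ mm⁴

Decompose the section into non-overlapping parts with the origin at the bottom-left of its bounding rectangle.
Bottom plate: 250 × 26, A = 6 500 mm², y = 13 mm, Ī = 366 167 mm⁴.
Web plate: 12 × 210, A = 2 520 mm², y = 131 mm, Ī = 9 261 000 mm⁴.
Top plate: 230 × 14, A = 3 220 mm², y = 243 mm, Ī = 52 593 mm⁴.
Hole (subtracted): ⌀18, A = 254.47 mm², y = 13 mm, Ī = 5 153 mm⁴.
Centroid: ȳ = ΣA·y / ΣA = 99.601 mm.
Transfer each piece to the centroidal x-axis using Ī + A·d² with d = y − 99.601:
  bottom plate: d = -86.601 mm → contributes +49 114 529 mm⁴
  web plate: d = 31.399 mm → contributes +11 745 447 mm⁴
  top plate: d = 143.4 mm → contributes +66 266 254 mm⁴
  hole: d = -86.601 mm → contributes −1 913 606 mm⁴
Total I = 125 212 624 mm⁴.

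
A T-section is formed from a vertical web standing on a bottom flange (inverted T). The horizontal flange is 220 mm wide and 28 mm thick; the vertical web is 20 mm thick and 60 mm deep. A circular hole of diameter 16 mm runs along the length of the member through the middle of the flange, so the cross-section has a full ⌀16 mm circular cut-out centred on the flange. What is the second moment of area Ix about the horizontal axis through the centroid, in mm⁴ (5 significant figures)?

Ix ≈ 2.6930 × 10⁶ mm⁴

Decompose the section into non-overlapping parts with the origin at the bottom-left of its bounding rectangle.
Flange: 220 × 28, A = 6 160 mm², y = 14 mm, Ī = 402453.3 mm⁴.
Web: 20 × 60, A = 1 200 mm², y = 58 mm, Ī = 360 000 mm⁴.
Hole (subtracted): ⌀16, A = 201.0619 mm², y = 14 mm, Ī = 3216.991 mm⁴.
Centroid: ȳ = ΣA·y / ΣA = 21.3754 mm.
Transfer each piece to the horizontal axis through the centroid using Ī + A·d² with d = y − 21.3754:
  flange: d = -7.375396 mm → contributes +737535.5 mm⁴
  web: d = 36.6246 mm → contributes +1 969 634 mm⁴
  hole: d = -7.375396 mm → contributes −14154.05 mm⁴
Total I = 2 693 015 mm⁴.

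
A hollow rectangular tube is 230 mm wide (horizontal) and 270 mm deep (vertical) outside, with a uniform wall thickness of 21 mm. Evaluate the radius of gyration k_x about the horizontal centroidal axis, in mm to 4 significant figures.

k_x ≈ 99.79 mm

Break the section into simple shapes (no overlaps), measuring from the bottom-left corner of the bounding box.
Outer rectangle: 230 × 270, A = 62 100 mm², y = 135 mm, Ī = 377 257 500 mm⁴.
Inner void (subtracted): 188 × 228, A = 42 864 mm², y = 135 mm, Ī = 185 686 848 mm⁴.
By symmetry the centroid is at mid-height, ȳ = 135 mm.
All pieces are centred on the horizontal centroidal axis, so I = ΣĪ (holes subtracted) = 191 570 652 mm⁴.
Radius of gyration: k = √(I/A) = √(191 570 652 / 19 236) = 99.7946 mm.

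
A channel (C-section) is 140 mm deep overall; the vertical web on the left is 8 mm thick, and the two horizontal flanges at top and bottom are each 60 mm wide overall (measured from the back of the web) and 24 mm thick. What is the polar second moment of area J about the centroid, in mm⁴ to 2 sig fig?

Treat the section as a set of non-overlapping primitives; coordinates are from the bounding-box lower-left.
Web: 8 × 140, A = 1 120 mm², y = 70 mm, Ī = 1 829 333 mm⁴.
Top flange (beyond web): 52 × 24, A = 1 248 mm², y = 128 mm, Ī = 59 904 mm⁴.
Bottom flange (beyond web): 52 × 24, A = 1 248 mm², y = 12 mm, Ī = 59 904 mm⁴.
By symmetry the centroid is at mid-height, ȳ = 70 mm.
Transfer each piece to the centroidal x-axis using Ī + A·d² with d = y − 70:
  web: d = 0 mm → contributes +1 829 333 mm⁴
  top flange (beyond web): d = 58 mm → contributes +4 258 176 mm⁴
  bottom flange (beyond web): d = -58 mm → contributes +4 258 176 mm⁴
Total I = 10 345 685 mm⁴.
For the y-axis: x̄ = 24.71 mm.
Repeating about the centroidal y-axis gives I_y = 1 264 193 mm⁴.
Polar second moment: J = I_x + I_y = 11 609 878 mm⁴.

J ≈ 1.2 × 10⁷ mm⁴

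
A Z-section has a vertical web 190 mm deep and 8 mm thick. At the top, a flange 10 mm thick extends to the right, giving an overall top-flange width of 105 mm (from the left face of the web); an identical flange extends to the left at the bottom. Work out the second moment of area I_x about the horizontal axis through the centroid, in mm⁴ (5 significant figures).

I_x ≈ 2.0303 × 10⁷ mm⁴

Treat the section as a set of non-overlapping primitives; coordinates are from the bounding-box lower-left.
Web: 8 × 190, A = 1 520 mm², y = 95 mm, Ī = 4 572 667 mm⁴.
Top flange (beyond web): 97 × 10, A = 970 mm², y = 185 mm, Ī = 8083.333 mm⁴.
Bottom flange (beyond web): 97 × 10, A = 970 mm², y = 5 mm, Ī = 8083.333 mm⁴.
Centroid: ȳ = ΣA·y / ΣA = 95 mm.
Transfer each piece to the horizontal axis through the centroid using Ī + A·d² with d = y − 95:
  web: d = 0 mm → contributes +4 572 667 mm⁴
  top flange (beyond web): d = 90 mm → contributes +7 865 083 mm⁴
  bottom flange (beyond web): d = -90 mm → contributes +7 865 083 mm⁴
Total I = 20 302 833 mm⁴.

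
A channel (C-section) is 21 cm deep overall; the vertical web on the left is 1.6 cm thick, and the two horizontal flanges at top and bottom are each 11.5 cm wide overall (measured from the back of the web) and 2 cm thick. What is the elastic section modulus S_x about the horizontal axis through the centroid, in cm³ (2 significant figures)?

S_x ≈ 460 cm³

Decompose the section into non-overlapping parts with the origin at the bottom-left of its bounding rectangle.
Web: 1.6 × 21, A = 33.6 cm², y = 10.5 cm, Ī = 1 235 cm⁴.
Top flange (beyond web): 9.9 × 2, A = 19.8 cm², y = 20 cm, Ī = 6.6 cm⁴.
Bottom flange (beyond web): 9.9 × 2, A = 19.8 cm², y = 1 cm, Ī = 6.6 cm⁴.
By symmetry the centroid is at mid-height, ȳ = 10.5 cm.
Transfer each piece to the horizontal axis through the centroid using Ī + A·d² with d = y − 10.5:
  web: d = 0 cm → contributes +1 235 cm⁴
  top flange (beyond web): d = 9.5 cm → contributes +1 794 cm⁴
  bottom flange (beyond web): d = -9.5 cm → contributes +1 794 cm⁴
Total I = 4 822 cm⁴.
Extreme fibre distance c = 10.5 cm; S = I/c = 459.2 cm³.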